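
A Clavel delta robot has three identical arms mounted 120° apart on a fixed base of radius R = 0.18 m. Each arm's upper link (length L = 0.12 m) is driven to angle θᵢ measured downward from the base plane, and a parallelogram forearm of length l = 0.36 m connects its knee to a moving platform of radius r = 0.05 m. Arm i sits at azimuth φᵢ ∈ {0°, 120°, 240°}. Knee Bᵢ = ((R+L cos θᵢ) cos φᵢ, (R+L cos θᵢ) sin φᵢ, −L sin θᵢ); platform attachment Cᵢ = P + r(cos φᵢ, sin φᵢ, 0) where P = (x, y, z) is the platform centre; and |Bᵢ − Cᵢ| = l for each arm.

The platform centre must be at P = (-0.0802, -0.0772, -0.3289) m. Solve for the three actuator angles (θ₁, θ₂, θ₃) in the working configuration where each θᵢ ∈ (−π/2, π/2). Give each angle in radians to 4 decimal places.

arm 1 (φ=0.0°): x'=-0.0802, y'=-0.0772
  A=0.2102, B=-0.3289, C=(l²−L²−A²−y'²−z²)/(2L)=-0.1797
  γ=atan2(-0.3289,0.2102)=-1.0021;  ψ=arccos(-0.4603)=2.0491;  θ1=γ+ψ≈1.0470
arm 2 (φ=120.0°): x'=-0.0268, y'=0.1081
  A cos θ + B sin θ = C:  0.1568·cos θ + -0.3289·sin θ = -0.1218
  γ=atan2(-0.3289,0.1568)=-1.1260;  ψ=arccos(-0.3342)=1.9116;  θ2=γ+ψ≈0.7855
arm 3 (φ=240.0°): x'=0.1070, y'=-0.0309
  A cos θ + B sin θ = C:  0.0230·cos θ + -0.3289·sin θ = 0.0231
  γ=atan2(-0.3289,0.0230)=-1.5009;  ψ=arccos(0.0700)=1.5007;  θ3=γ+ψ≈-0.0001

θ₁ = 1.0470, θ₂ = 0.7855, θ₃ = -0.0001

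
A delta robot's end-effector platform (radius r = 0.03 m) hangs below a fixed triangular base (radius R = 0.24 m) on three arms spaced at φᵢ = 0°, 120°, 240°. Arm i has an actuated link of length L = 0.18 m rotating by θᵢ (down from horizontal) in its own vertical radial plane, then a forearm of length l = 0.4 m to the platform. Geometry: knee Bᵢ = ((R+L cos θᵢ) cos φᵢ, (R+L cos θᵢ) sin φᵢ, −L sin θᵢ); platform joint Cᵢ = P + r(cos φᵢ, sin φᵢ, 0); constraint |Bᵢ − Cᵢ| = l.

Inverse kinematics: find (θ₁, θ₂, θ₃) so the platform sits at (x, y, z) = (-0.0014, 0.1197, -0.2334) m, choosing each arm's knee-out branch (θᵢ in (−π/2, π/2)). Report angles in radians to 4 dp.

θ₁ = 0.6112, θ₂ = -0.2625, θ₃ = 1.1346

φ1=0.0° → target in arm frame (-0.0014, 0.1197)
  e−x'=0.2114;  (l²−L²−(e−x')²−y'²−z²)/2L = 0.0392
  γ=atan2(-0.2334,0.2114)=-0.8348;  ψ=arccos(0.1244)=1.4460;  θ1=γ+ψ≈0.6112
φ2=120.0° → target in arm frame (0.1044, -0.0586)
  A cos θ + B sin θ = C:  0.1056·cos θ + -0.2334·sin θ = 0.1626
  √(A²+B²)=0.2562;  θ2 = -1.1458+0.8833 ≈ -0.2625
arm 3 (φ=240.0°): x'=-0.1030, y'=-0.0611
  e−x'=0.3130;  (l²−L²−(e−x')²−y'²−z²)/2L = -0.0793
  θ3 = atan2(B,A) + arccos(C/0.3904) = 1.1346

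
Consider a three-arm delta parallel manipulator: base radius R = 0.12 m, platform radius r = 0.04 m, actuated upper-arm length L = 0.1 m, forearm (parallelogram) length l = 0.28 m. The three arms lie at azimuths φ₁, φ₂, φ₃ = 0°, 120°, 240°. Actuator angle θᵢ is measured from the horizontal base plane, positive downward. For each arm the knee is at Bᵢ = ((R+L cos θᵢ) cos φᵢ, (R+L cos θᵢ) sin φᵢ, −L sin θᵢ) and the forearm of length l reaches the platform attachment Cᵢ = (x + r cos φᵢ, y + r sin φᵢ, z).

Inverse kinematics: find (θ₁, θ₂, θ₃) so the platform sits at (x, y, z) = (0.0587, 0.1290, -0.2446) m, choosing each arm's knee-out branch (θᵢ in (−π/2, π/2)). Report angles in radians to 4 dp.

θ₁ = 0.2613, θ₂ = 0.0873, θ₃ = 1.3960

arm 1 (φ=0.0°): x'=0.0587, y'=0.1290
  e−x'=0.0213;  (l²−L²−(e−x')²−y'²−z²)/2L = -0.0426
  √(A²+B²)=0.2455;  θ1 = -1.4839+1.7453 ≈ 0.2613
φ2=120.0° → target in arm frame (0.0824, -0.1153)
  e−x'=-0.0024;  (l²−L²−(e−x')²−y'²−z²)/2L = -0.0237
  γ=atan2(-0.2446,-0.0024)=-1.5805;  ψ=arccos(-0.0968)=1.6678;  θ2=γ+ψ≈0.0873
arm 3 (φ=240.0°): x'=-0.1411, y'=-0.0137
  e−x'=0.2211;  (l²−L²−(e−x')²−y'²−z²)/2L = -0.2024
  √(A²+B²)=0.3297;  θ3 = -0.8359+2.2319 ≈ 1.3960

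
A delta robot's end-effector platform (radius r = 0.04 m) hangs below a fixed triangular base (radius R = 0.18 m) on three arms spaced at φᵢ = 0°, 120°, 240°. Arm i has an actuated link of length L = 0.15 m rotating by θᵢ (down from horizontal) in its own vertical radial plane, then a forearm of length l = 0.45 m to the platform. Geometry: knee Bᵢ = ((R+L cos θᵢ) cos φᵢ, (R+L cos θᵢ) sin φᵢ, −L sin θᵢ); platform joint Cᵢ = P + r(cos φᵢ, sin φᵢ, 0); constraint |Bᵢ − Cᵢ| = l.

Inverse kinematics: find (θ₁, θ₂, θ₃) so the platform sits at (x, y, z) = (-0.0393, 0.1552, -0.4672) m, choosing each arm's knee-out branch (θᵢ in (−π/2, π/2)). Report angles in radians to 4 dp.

rotate P by −φ1: (-0.0393, 0.1552, -0.4672)
  A cos θ + B sin θ = C:  0.1793·cos θ + -0.4672·sin θ = -0.3150
  γ=atan2(-0.4672,0.1793)=-1.2044;  ψ=arccos(-0.6295)=2.2518;  θ1=γ+ψ≈1.0474
φ2=120.0° → target in arm frame (0.1541, -0.0436)
  A=-0.0141, B=-0.4672, C=(l²−L²−A²−y'²−z²)/(2L)=-0.1346
  γ=atan2(-0.4672,-0.0141)=-1.6009;  ψ=arccos(-0.2879)=1.8628;  θ2=γ+ψ≈0.2620
arm 3 (φ=240.0°): x'=-0.1148, y'=-0.1116
  e−x'=0.2548;  (l²−L²−(e−x')²−y'²−z²)/2L = -0.3855
  √(A²+B²)=0.5321;  θ3 = -1.0716+2.3809 ≈ 1.3093

θ₁ = 1.0474, θ₂ = 0.2620, θ₃ = 1.3093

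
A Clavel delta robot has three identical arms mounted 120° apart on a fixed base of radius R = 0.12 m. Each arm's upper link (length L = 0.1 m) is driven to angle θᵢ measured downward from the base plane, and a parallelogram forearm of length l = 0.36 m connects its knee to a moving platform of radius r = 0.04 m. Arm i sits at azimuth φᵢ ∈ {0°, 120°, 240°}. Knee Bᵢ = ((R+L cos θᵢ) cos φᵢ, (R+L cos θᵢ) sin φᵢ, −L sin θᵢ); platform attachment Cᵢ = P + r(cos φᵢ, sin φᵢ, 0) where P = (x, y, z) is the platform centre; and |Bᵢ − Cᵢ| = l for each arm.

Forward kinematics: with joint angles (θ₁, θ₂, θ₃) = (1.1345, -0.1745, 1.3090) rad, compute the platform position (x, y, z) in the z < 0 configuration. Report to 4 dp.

S1 = (0.1223·cos0.0°, 0.1223·sin0.0°, -0.0906) = (0.1223, 0.0000, -0.0906)
arm 2 at φ=120.0°: ρ2 = 0.1785;  S2 = (-0.0892, 0.1546, 0.0174)
arm 3 at φ=240.0°: ρ3 = 0.1059;  S3 = (-0.0529, -0.0917, -0.0966)
subtract pairs → two planes through P
plane₁₂: -0.4230x+0.3091y+0.2160z = 0.0090
det = 0.1859;  x = -0.0045+0.1933z,  y = 0.0229+-0.4342z
sphere 1 gives Az²+Bz+C=0 with A=1.2259, B=0.1124, C=-0.1048;  B²−4AC=0.5265;  roots -0.3418, 0.2501;  negative root z = -0.3418
x = -0.0706, y = 0.1713

(-0.0706, 0.1713, -0.3418)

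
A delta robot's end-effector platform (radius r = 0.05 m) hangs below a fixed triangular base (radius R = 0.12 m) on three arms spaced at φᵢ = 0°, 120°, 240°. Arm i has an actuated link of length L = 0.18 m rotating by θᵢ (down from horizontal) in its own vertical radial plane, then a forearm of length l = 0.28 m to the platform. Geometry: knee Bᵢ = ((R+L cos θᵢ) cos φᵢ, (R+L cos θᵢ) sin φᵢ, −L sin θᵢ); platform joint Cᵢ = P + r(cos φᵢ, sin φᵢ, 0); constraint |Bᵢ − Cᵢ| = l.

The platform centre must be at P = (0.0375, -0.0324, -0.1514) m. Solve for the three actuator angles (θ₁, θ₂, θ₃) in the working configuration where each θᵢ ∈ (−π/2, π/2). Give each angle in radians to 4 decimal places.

arm 1 (φ=0.0°): x'=0.0375, y'=-0.0324
  A=0.0325, B=-0.1514, C=(l²−L²−A²−y'²−z²)/(2L)=0.0583
  γ=atan2(-0.1514,0.0325)=-1.3593;  ψ=arccos(0.3762)=1.1851;  θ1=γ+ψ≈-0.1742
φ2=120.0° → target in arm frame (-0.0468, -0.0163)
  A cos θ + B sin θ = C:  0.1168·cos θ + -0.1514·sin θ = 0.0255
  √(A²+B²)=0.1912;  θ2 = -0.9137+1.4372 ≈ 0.5236
arm 3 (φ=240.0°): x'=0.0093, y'=0.0487
  A cos θ + B sin θ = C:  0.0607·cos θ + -0.1514·sin θ = 0.0473
  √(A²+B²)=0.1631;  θ3 = -1.1895+1.2766 ≈ 0.0871

θ₁ = -0.1742, θ₂ = 0.5236, θ₃ = 0.0871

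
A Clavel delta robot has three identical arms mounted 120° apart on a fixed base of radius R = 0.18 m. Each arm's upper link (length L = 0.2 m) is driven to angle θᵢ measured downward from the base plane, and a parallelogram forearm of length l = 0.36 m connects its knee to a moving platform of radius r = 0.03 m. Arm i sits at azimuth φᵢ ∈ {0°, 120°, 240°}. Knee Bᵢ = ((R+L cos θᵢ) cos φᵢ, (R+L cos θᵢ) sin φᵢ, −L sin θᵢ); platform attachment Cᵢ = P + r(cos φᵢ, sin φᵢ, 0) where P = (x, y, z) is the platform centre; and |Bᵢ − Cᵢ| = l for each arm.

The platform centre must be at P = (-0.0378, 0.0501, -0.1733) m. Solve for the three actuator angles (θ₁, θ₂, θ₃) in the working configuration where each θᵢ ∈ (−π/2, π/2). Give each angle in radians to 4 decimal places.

φ1=0.0° → target in arm frame (-0.0378, 0.0501)
  e−x'=0.1878;  (l²−L²−(e−x')²−y'²−z²)/2L = 0.0545
  √(A²+B²)=0.2555;  θ1 = -0.7453+1.3560 ≈ 0.6107
arm 2 (φ=120.0°): x'=0.0623, y'=0.0077
  e−x'=0.0877;  (l²−L²−(e−x')²−y'²−z²)/2L = 0.1295
  θ2 = atan2(B,A) + arccos(C/0.1942) = -0.2615
rotate P by −φ3: (-0.0245, -0.0578, -0.1733)
  A cos θ + B sin θ = C:  0.1745·cos θ + -0.1733·sin θ = 0.0645
  √(A²+B²)=0.2459;  θ3 = -0.7820+1.3056 ≈ 0.5236

θ₁ = 0.6107, θ₂ = -0.2615, θ₃ = 0.5236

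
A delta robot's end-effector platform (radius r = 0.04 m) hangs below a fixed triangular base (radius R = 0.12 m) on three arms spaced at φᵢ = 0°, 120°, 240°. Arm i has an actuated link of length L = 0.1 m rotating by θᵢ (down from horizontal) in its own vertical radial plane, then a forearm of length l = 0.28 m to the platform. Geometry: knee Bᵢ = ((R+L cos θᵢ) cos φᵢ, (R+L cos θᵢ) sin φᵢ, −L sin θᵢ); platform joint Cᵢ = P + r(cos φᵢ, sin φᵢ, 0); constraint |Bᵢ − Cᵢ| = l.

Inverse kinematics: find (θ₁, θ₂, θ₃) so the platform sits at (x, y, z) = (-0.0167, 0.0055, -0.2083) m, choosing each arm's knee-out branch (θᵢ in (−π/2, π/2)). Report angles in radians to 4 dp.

arm 1 (φ=0.0°): x'=-0.0167, y'=0.0055
  A=0.0967, B=-0.2083, C=(l²−L²−A²−y'²−z²)/(2L)=0.0781
  √(A²+B²)=0.2297;  θ1 = -1.1362+1.2236 ≈ 0.0874
arm 2 (φ=120.0°): x'=0.0131, y'=0.0117
  e−x'=0.0669;  (l²−L²−(e−x')²−y'²−z²)/2L = 0.1020
  γ=atan2(-0.2083,0.0669)=-1.2601;  ψ=arccos(0.4662)=1.0858;  θ2=γ+ψ≈-0.1743
arm 3 (φ=240.0°): x'=0.0036, y'=-0.0172
  A cos θ + B sin θ = C:  0.0764·cos θ + -0.2083·sin θ = 0.0944
  γ=atan2(-0.2083,0.0764)=-1.2192;  ψ=arccos(0.4254)=1.1314;  θ3=γ+ψ≈-0.0878

θ₁ = 0.0874, θ₂ = -0.1743, θ₃ = -0.0878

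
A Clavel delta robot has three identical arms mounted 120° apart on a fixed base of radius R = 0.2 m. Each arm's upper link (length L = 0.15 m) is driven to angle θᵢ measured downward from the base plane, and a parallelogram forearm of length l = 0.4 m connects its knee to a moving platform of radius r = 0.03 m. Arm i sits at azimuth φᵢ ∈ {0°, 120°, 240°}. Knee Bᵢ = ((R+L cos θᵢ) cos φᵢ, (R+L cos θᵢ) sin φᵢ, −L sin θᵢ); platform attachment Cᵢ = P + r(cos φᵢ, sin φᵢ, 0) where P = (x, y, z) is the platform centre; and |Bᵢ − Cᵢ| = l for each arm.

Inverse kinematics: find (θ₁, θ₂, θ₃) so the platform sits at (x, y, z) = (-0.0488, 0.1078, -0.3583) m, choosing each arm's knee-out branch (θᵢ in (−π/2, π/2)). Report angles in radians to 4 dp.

θ₁ = 0.9597, θ₂ = 0.0872, θ₃ = 1.0470

φ1=0.0° → target in arm frame (-0.0488, 0.1078)
  A=0.2188, B=-0.3583, C=(l²−L²−A²−y'²−z²)/(2L)=-0.1679
  γ=atan2(-0.3583,0.2188)=-1.0226;  ψ=arccos(-0.4000)=1.9823;  θ1=γ+ψ≈0.9597
rotate P by −φ2: (0.1178, -0.0116, -0.3583)
  A=0.0522, B=-0.3583, C=(l²−L²−A²−y'²−z²)/(2L)=0.0209
  √(A²+B²)=0.3621;  θ2 = -1.4260+1.5132 ≈ 0.0872
rotate P by −φ3: (-0.0690, -0.0962, -0.3583)
  A cos θ + B sin θ = C:  0.2390·cos θ + -0.3583·sin θ = -0.1908
  θ3 = atan2(B,A) + arccos(C/0.4307) = 1.0470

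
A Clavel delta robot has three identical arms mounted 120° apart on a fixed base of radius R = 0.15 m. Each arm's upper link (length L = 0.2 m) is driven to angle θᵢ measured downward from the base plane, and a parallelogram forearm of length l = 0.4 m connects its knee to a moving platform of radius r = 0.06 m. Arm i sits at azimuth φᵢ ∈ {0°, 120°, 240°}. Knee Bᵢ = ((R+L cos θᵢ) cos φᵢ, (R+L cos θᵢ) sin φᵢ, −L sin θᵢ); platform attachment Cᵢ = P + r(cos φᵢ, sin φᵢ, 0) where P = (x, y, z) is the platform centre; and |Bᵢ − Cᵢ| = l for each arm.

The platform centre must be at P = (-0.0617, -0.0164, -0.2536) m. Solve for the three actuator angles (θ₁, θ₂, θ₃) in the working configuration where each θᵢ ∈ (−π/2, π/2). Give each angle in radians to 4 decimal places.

θ₁ = 0.2614, θ₂ = -0.1745, θ₃ = -0.3494

rotate P by −φ1: (-0.0617, -0.0164, -0.2536)
  A=0.1517, B=-0.2536, C=(l²−L²−A²−y'²−z²)/(2L)=0.0810
  γ=atan2(-0.2536,0.1517)=-1.0317;  ψ=arccos(0.2741)=1.2931;  θ1=γ+ψ≈0.2614
arm 2 (φ=120.0°): x'=0.0166, y'=0.0616
  A cos θ + B sin θ = C:  0.0734·cos θ + -0.2536·sin θ = 0.1163
  θ2 = atan2(B,A) + arccos(C/0.2640) = -0.1745
φ3=240.0° → target in arm frame (0.0451, -0.0452)
  A cos θ + B sin θ = C:  0.0449·cos θ + -0.2536·sin θ = 0.1291
  γ=atan2(-0.2536,0.0449)=-1.3954;  ψ=arccos(0.5011)=1.0460;  θ3=γ+ψ≈-0.3494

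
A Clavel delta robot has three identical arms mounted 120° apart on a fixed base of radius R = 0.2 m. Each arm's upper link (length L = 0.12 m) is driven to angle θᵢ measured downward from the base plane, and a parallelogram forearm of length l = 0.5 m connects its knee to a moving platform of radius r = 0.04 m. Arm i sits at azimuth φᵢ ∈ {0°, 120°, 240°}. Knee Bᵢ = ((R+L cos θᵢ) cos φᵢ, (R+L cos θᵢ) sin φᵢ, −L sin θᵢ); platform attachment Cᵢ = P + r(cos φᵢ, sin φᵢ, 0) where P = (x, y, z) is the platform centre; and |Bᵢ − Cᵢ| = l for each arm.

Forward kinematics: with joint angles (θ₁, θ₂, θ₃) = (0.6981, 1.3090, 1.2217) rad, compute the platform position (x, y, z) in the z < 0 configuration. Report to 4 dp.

arm 1 at φ=0.0°: (R−r)+L cos θ1 = 0.2519;  centre 1 = (0.2519, 0.0000, -0.0771)
arm 2 at φ=120.0°: (R−r)+L cos θ2 = 0.1911;  centre 2 = (-0.0955, 0.1655, -0.1159)
φ3=240.0°: virtual centre (-0.1005, -0.1741, -0.1128), radius l
eliminate P² terms by subtracting sphere 1 from 2 and 3
plane₁₂: -0.6949x+0.3309y+-0.0776z = -0.0195
Cramer: x(z) = 0.0256-0.1064z;  y(z) = -0.0051+0.0108z
into |P−centre ₁|² = l²: 1.0114z² + 0.2023z + -0.1928 = 0;  Δ = 0.8210;  z = -0.5479 or 0.3479 → z<0 root = -0.5479
x = 0.0839, y = -0.0110

(0.0839, -0.0110, -0.5479)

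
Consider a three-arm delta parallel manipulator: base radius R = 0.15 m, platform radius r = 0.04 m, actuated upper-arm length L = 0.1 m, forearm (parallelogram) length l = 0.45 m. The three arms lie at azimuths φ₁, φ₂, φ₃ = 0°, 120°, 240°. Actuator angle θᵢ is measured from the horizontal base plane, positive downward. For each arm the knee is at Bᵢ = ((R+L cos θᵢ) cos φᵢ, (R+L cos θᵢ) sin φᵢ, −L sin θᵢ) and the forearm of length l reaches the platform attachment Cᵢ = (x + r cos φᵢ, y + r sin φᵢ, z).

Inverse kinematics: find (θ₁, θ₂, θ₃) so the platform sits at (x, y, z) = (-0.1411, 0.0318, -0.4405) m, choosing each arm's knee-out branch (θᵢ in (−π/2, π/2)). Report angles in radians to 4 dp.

θ₁ = 1.2216, θ₂ = 0.1749, θ₃ = 0.4364

rotate P by −φ1: (-0.1411, 0.0318, -0.4405)
  A=0.2511, B=-0.4405, C=(l²−L²−A²−y'²−z²)/(2L)=-0.3280
  θ1 = atan2(B,A) + arccos(C/0.5070) = 1.2216
rotate P by −φ2: (0.0981, 0.1063, -0.4405)
  e−x'=0.0119;  (l²−L²−(e−x')²−y'²−z²)/2L = -0.0649
  θ2 = atan2(B,A) + arccos(C/0.4407) = 0.1749
φ3=240.0° → target in arm frame (0.0430, -0.1381)
  A=0.0670, B=-0.4405, C=(l²−L²−A²−y'²−z²)/(2L)=-0.1255
  γ=atan2(-0.4405,0.0670)=-1.4199;  ψ=arccos(-0.2816)=1.8563;  θ3=γ+ψ≈0.4364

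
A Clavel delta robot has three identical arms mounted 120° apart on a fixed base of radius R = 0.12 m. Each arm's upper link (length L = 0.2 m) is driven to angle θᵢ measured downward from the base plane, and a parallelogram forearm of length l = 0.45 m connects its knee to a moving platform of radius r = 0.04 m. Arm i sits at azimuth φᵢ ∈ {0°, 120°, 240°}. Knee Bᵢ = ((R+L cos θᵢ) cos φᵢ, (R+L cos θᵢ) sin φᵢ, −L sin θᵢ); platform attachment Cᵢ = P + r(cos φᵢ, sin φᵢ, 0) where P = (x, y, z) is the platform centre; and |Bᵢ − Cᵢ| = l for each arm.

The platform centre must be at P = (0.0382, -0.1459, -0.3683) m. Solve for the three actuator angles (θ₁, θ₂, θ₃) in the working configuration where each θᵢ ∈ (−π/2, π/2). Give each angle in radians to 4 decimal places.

θ₁ = 0.0872, θ₂ = 0.6978, θ₃ = -0.1747

arm 1 (φ=0.0°): x'=0.0382, y'=-0.1459
  A cos θ + B sin θ = C:  0.0418·cos θ + -0.3683·sin θ = 0.0096
  √(A²+B²)=0.3707;  θ1 = -1.4578+1.5450 ≈ 0.0872
φ2=120.0° → target in arm frame (-0.1455, 0.0399)
  A cos θ + B sin θ = C:  0.2255·cos θ + -0.3683·sin θ = -0.0639
  γ=atan2(-0.3683,0.2255)=-1.0215;  ψ=arccos(-0.1480)=1.7193;  θ2=γ+ψ≈0.6978
arm 3 (φ=240.0°): x'=0.1073, y'=0.1060
  e−x'=-0.0273;  (l²−L²−(e−x')²−y'²−z²)/2L = 0.0372
  √(A²+B²)=0.3693;  θ3 = -1.6447+1.4700 ≈ -0.1747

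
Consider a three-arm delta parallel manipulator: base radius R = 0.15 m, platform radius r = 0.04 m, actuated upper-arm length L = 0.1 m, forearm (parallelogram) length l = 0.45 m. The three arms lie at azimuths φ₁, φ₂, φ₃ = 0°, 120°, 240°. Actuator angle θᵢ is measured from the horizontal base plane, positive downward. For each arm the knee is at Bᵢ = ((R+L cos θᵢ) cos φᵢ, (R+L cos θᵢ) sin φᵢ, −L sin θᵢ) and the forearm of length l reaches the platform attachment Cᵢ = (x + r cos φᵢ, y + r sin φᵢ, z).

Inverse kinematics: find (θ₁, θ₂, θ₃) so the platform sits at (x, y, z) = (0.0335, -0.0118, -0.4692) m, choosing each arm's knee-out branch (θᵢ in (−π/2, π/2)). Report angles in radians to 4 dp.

arm 1 (φ=0.0°): x'=0.0335, y'=-0.0118
  e−x'=0.0765;  (l²−L²−(e−x')²−y'²−z²)/2L = -0.1682
  θ1 = atan2(B,A) + arccos(C/0.4754) = 0.5233
φ2=120.0° → target in arm frame (-0.0270, -0.0231)
  e−x'=0.1370;  (l²−L²−(e−x')²−y'²−z²)/2L = -0.2347
  √(A²+B²)=0.4888;  θ2 = -1.2868+2.0717 ≈ 0.7849
rotate P by −φ3: (-0.0065, 0.0349, -0.4692)
  e−x'=0.1165;  (l²−L²−(e−x')²−y'²−z²)/2L = -0.2122
  γ=atan2(-0.4692,0.1165)=-1.3274;  ψ=arccos(-0.4390)=2.0253;  θ3=γ+ψ≈0.6979

θ₁ = 0.5233, θ₂ = 0.7849, θ₃ = 0.6979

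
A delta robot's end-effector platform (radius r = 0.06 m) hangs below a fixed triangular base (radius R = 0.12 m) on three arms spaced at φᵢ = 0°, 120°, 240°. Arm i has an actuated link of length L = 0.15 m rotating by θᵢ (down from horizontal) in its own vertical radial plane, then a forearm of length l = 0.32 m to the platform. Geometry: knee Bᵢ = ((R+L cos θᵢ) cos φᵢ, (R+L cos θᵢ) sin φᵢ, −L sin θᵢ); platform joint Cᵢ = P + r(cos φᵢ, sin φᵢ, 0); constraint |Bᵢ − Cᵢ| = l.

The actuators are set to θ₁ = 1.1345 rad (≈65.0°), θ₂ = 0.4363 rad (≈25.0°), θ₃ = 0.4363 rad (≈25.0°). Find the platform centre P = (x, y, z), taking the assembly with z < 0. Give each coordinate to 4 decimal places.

(-0.1288, 0.0000, -0.3329)

arm 1 at φ=0.0°: e+L cos θ1 = 0.1234;  centre 1 = (0.1234, 0.0000, -0.1359)
φ2=120.0°: virtual centre (-0.0980, 0.1697, -0.0634), radius l
arm 3 at φ=240.0°: e+L cos θ3 = 0.1959;  centre 3 = (-0.0980, -0.1697, -0.0634)
eliminate P² terms by subtracting sphere 1 from 2 and 3
plane₁₂: -0.4427x+0.3394y+0.1451z = 0.0087
Cramer: x(z) = -0.0197+0.3278z;  y(z) = 0.0000-0.0000z
sphere 1 gives Az²+Bz+C=0 with A=1.1074, B=0.1781, C=-0.0635;  B²−4AC=0.3128;  roots -0.3329, 0.1721;  negative root z = -0.3329
x = -0.1288, y = 0.0000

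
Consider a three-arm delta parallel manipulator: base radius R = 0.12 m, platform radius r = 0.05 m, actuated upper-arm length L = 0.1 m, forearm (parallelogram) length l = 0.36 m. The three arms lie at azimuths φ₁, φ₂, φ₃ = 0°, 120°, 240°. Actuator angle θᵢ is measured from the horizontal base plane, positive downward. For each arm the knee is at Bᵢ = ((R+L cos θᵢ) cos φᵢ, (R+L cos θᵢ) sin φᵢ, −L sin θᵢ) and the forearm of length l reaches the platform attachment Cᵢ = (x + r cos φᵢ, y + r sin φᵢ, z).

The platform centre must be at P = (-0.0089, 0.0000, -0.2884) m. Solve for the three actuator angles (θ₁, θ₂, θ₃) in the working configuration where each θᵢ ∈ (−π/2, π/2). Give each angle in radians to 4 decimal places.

θ₁ = -0.2624, θ₂ = -0.3495, θ₃ = -0.3495

rotate P by −φ1: (-0.0089, 0.0000, -0.2884)
  e−x'=0.0789;  (l²−L²−(e−x')²−y'²−z²)/2L = 0.1510
  √(A²+B²)=0.2990;  θ1 = -1.3038+1.0414 ≈ -0.2624
rotate P by −φ2: (0.0044, 0.0077, -0.2884)
  A=0.0655, B=-0.2884, C=(l²−L²−A²−y'²−z²)/(2L)=0.1603
  γ=atan2(-0.2884,0.0655)=-1.3473;  ψ=arccos(0.5422)=0.9978;  θ2=γ+ψ≈-0.3495
φ3=240.0° → target in arm frame (0.0045, -0.0077)
  e−x'=0.0655;  (l²−L²−(e−x')²−y'²−z²)/2L = 0.1603
  θ3 = atan2(B,A) + arccos(C/0.2958) = -0.3495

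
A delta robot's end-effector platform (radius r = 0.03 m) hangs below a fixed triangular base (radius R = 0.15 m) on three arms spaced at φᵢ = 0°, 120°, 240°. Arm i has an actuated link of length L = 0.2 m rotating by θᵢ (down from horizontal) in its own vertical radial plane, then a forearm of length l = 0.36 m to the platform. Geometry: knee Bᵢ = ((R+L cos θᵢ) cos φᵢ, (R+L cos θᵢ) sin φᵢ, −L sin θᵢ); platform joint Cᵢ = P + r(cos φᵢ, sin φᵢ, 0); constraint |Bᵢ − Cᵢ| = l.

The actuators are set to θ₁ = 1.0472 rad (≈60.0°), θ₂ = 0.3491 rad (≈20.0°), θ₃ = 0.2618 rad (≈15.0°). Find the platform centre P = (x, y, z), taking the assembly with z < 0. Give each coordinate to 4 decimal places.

(-0.1182, -0.0098, -0.2962)

arm 1 at φ=0.0°: (R−r)+L cos θ1 = 0.2200;  O1 = (0.2200, 0.0000, -0.1732)
φ2=120.0°: virtual centre (-0.1540, 0.2667, -0.0684), radius l
φ3=240.0°: virtual centre (-0.1566, -0.2712, -0.0518), radius l
eliminate P² terms by subtracting sphere 1 from 2 and 3
linear system: -0.7479x+0.5334y = 0.0211−0.2096z; -0.7532x+-0.5425y = 0.0224−0.2429z
Cramer: x(z) = -0.0290+0.3012z;  y(z) = -0.0010+0.0295z
into |P−O₁|² = l²: 1.0916z² + 0.1964z + -0.0376 = 0;  Δ = 0.2028;  z = -0.2962 or 0.1163 → z<0 root = -0.2962
x = -0.1182, y = -0.0098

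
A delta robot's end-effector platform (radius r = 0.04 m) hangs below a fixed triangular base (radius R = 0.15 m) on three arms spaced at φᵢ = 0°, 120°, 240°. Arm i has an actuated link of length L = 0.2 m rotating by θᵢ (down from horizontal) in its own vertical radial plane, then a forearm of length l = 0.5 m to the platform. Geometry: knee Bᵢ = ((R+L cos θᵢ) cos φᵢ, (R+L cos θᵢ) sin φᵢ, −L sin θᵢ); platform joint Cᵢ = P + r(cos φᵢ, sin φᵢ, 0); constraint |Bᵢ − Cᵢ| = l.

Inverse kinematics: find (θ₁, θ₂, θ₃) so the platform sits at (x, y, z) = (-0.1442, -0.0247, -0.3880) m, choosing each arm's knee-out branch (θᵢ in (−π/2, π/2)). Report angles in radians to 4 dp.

arm 1 (φ=0.0°): x'=-0.1442, y'=-0.0247
  e−x'=0.2542;  (l²−L²−(e−x')²−y'²−z²)/2L = -0.0144
  γ=atan2(-0.3880,0.2542)=-0.9908;  ψ=arccos(-0.0311)=1.6019;  θ1=γ+ψ≈0.6111
rotate P by −φ2: (0.0507, 0.1372, -0.3880)
  e−x'=0.0593;  (l²−L²−(e−x')²−y'²−z²)/2L = 0.0928
  γ=atan2(-0.3880,0.0593)=-1.4192;  ψ=arccos(0.2364)=1.3322;  θ2=γ+ψ≈-0.0870
arm 3 (φ=240.0°): x'=0.0935, y'=-0.1125
  A=0.0165, B=-0.3880, C=(l²−L²−A²−y'²−z²)/(2L)=0.1163
  √(A²+B²)=0.3884;  θ3 = -1.5283+1.2667 ≈ -0.2616

θ₁ = 0.6111, θ₂ = -0.0870, θ₃ = -0.2616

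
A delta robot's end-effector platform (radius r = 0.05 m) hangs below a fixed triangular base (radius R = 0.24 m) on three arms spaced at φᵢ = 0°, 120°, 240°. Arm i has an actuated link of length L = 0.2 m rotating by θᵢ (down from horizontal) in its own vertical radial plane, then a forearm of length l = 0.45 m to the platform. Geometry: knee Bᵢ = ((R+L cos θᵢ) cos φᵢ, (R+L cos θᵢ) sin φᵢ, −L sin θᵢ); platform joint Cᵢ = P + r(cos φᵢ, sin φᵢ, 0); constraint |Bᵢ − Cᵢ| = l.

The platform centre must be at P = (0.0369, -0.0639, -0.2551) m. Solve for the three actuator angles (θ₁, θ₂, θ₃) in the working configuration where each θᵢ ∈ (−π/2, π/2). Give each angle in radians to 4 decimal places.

φ1=0.0° → target in arm frame (0.0369, -0.0639)
  A=0.1531, B=-0.2551, C=(l²−L²−A²−y'²−z²)/(2L)=0.1748
  θ1 = atan2(B,A) + arccos(C/0.2975) = -0.0873
arm 2 (φ=120.0°): x'=-0.0738, y'=0.0000
  A cos θ + B sin θ = C:  0.2638·cos θ + -0.2551·sin θ = 0.0696
  √(A²+B²)=0.3670;  θ2 = -0.7687+1.3800 ≈ 0.6113
φ3=240.0° → target in arm frame (0.0369, 0.0639)
  e−x'=0.1531;  (l²−L²−(e−x')²−y'²−z²)/2L = 0.1747
  γ=atan2(-0.2551,0.1531)=-1.0302;  ψ=arccos(0.5873)=0.9430;  θ3=γ+ψ≈-0.0872

θ₁ = -0.0873, θ₂ = 0.6113, θ₃ = -0.0872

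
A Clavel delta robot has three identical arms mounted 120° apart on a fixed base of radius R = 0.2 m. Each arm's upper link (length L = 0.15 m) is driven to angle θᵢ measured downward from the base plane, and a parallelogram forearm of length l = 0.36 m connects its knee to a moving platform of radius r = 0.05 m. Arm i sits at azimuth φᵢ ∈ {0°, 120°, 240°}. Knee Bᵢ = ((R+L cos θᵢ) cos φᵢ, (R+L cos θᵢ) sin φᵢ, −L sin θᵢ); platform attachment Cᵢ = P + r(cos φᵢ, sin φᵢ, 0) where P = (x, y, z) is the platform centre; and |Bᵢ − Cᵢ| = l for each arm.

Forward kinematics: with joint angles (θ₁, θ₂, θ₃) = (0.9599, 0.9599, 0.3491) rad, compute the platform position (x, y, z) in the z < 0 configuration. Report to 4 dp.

(-0.0401, -0.0694, -0.3432)

arm 1 at φ=0.0°: ρ1 = 0.2360;  O1 = (0.2360, 0.0000, -0.1229)
O2 = (0.2360·cos120.0°, 0.2360·sin120.0°, -0.1229) = (-0.1180, 0.2044, -0.1229)
O3 = (0.2910·cos240.0°, 0.2910·sin240.0°, -0.0513) = (-0.1455, -0.2520, -0.0513)
eliminate P² terms by subtracting sphere 1 from 2 and 3
plane₁₂: -0.7081x+0.4088y+0.0000z = 0.0000
Cramer: x(z) = -0.0101+0.0875z;  y(z) = -0.0174+0.1515z
quadratic in z: (1.0306)z²+(0.1974)z+(-0.0536)=0, √Δ=0.5099 → z ∈ {-0.3432, 0.1516}; z = -0.3432 (taking z<0)
x = -0.0401, y = -0.0694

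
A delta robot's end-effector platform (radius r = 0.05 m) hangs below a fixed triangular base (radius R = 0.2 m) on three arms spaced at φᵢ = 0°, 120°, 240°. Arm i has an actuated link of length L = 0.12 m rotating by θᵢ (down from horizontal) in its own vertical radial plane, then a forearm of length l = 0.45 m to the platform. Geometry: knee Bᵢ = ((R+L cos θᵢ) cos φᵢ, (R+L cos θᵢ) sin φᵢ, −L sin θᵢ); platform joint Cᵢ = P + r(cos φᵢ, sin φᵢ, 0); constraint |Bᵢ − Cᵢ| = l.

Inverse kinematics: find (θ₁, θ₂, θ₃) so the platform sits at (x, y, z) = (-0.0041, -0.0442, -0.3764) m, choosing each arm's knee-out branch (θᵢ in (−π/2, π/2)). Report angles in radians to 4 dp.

θ₁ = 0.1747, θ₂ = 0.3493, θ₃ = -0.0868

arm 1 (φ=0.0°): x'=-0.0041, y'=-0.0442
  e−x'=0.1541;  (l²−L²−(e−x')²−y'²−z²)/2L = 0.0863
  θ1 = atan2(B,A) + arccos(C/0.4067) = 0.1747
rotate P by −φ2: (-0.0362, 0.0257, -0.3764)
  A=0.1862, B=-0.3764, C=(l²−L²−A²−y'²−z²)/(2L)=0.0462
  √(A²+B²)=0.4199;  θ2 = -1.1113+1.4606 ≈ 0.3493
rotate P by −φ3: (0.0403, 0.0185, -0.3764)
  A=0.1097, B=-0.3764, C=(l²−L²−A²−y'²−z²)/(2L)=0.1419
  γ=atan2(-0.3764,0.1097)=-1.2873;  ψ=arccos(0.3619)=1.2005;  θ3=γ+ψ≈-0.0868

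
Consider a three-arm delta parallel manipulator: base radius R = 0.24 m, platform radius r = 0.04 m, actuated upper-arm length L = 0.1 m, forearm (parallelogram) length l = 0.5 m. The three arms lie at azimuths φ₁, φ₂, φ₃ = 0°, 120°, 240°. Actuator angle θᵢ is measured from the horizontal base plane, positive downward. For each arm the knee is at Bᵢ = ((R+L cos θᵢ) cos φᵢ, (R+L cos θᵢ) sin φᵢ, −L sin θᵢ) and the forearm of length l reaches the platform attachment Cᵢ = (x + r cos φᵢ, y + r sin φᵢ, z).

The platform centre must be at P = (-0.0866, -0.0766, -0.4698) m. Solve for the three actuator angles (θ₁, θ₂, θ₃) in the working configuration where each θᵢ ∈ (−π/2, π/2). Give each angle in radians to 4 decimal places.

θ₁ = 1.2221, θ₂ = 0.8726, θ₃ = 0.0877

arm 1 (φ=0.0°): x'=-0.0866, y'=-0.0766
  e−x'=0.2866;  (l²−L²−(e−x')²−y'²−z²)/2L = -0.3436
  γ=atan2(-0.4698,0.2866)=-1.0230;  ψ=arccos(-0.6244)=2.2451;  θ1=γ+ψ≈1.2221
rotate P by −φ2: (-0.0230, 0.1133, -0.4698)
  e−x'=0.2230;  (l²−L²−(e−x')²−y'²−z²)/2L = -0.2165
  θ2 = atan2(B,A) + arccos(C/0.5201) = 0.8726
rotate P by −φ3: (0.1096, -0.0367, -0.4698)
  A cos θ + B sin θ = C:  0.0904·cos θ + -0.4698·sin θ = 0.0489
  θ3 = atan2(B,A) + arccos(C/0.4784) = 0.0877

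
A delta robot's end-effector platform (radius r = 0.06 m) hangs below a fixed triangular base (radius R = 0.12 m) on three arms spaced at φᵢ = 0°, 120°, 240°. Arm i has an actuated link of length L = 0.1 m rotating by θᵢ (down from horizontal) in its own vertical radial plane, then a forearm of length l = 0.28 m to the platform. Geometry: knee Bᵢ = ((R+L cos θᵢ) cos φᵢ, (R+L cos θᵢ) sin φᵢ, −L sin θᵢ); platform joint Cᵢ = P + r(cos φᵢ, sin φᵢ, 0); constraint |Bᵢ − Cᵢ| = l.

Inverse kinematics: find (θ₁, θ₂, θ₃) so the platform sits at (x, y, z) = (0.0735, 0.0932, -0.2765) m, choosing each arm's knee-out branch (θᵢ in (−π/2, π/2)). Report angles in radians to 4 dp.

rotate P by −φ1: (0.0735, 0.0932, -0.2765)
  A=-0.0135, B=-0.2765, C=(l²−L²−A²−y'²−z²)/(2L)=-0.0846
  θ1 = atan2(B,A) + arccos(C/0.2768) = 0.2618
arm 2 (φ=120.0°): x'=0.0440, y'=-0.1103
  A=0.0160, B=-0.2765, C=(l²−L²−A²−y'²−z²)/(2L)=-0.1023
  θ2 = atan2(B,A) + arccos(C/0.2770) = 0.4364
rotate P by −φ3: (-0.1175, 0.0171, -0.2765)
  e−x'=0.1775;  (l²−L²−(e−x')²−y'²−z²)/2L = -0.1992
  θ3 = atan2(B,A) + arccos(C/0.3286) = 1.2219

θ₁ = 0.2618, θ₂ = 0.4364, θ₃ = 1.2219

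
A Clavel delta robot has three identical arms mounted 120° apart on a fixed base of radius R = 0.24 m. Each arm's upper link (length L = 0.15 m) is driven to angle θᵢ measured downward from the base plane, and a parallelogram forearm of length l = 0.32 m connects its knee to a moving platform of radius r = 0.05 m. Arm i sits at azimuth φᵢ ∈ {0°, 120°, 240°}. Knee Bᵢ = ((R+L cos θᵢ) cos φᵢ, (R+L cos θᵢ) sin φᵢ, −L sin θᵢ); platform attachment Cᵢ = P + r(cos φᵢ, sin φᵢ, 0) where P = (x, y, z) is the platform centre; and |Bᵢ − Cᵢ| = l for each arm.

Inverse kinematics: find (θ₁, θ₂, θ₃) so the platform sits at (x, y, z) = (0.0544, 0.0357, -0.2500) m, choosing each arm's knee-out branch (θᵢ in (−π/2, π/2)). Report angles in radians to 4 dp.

θ₁ = 0.5235, θ₂ = 0.8726, θ₃ = 1.2217

φ1=0.0° → target in arm frame (0.0544, 0.0357)
  e−x'=0.1356;  (l²−L²−(e−x')²−y'²−z²)/2L = -0.0075
  θ1 = atan2(B,A) + arccos(C/0.2844) = 0.5235
arm 2 (φ=120.0°): x'=0.0037, y'=-0.0650
  A cos θ + B sin θ = C:  0.1863·cos θ + -0.2500·sin θ = -0.0717
  γ=atan2(-0.2500,0.1863)=-0.9304;  ψ=arccos(-0.2301)=1.8030;  θ2=γ+ψ≈0.8726
φ3=240.0° → target in arm frame (-0.0581, 0.0293)
  e−x'=0.2481;  (l²−L²−(e−x')²−y'²−z²)/2L = -0.1501
  θ3 = atan2(B,A) + arccos(C/0.3522) = 1.2217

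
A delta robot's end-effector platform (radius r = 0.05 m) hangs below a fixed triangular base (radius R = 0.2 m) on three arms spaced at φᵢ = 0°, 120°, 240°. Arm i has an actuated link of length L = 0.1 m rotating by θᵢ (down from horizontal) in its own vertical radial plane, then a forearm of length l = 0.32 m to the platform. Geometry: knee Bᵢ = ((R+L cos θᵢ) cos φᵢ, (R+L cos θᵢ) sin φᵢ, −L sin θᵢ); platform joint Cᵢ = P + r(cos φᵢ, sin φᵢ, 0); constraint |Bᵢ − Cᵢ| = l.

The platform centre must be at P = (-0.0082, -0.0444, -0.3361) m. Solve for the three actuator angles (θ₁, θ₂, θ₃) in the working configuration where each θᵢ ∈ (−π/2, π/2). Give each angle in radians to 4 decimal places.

arm 1 (φ=0.0°): x'=-0.0082, y'=-0.0444
  A cos θ + B sin θ = C:  0.1582·cos θ + -0.3361·sin θ = -0.2378
  √(A²+B²)=0.3715;  θ1 = -1.1309+2.2655 ≈ 1.1347
φ2=120.0° → target in arm frame (-0.0344, 0.0293)
  A=0.1844, B=-0.3361, C=(l²−L²−A²−y'²−z²)/(2L)=-0.2770
  γ=atan2(-0.3361,0.1844)=-1.0691;  ψ=arccos(-0.7227)=2.3785;  θ2=γ+ψ≈1.3094
φ3=240.0° → target in arm frame (0.0426, 0.0151)
  A=0.1074, B=-0.3361, C=(l²−L²−A²−y'²−z²)/(2L)=-0.1617
  γ=atan2(-0.3361,0.1074)=-1.2614;  ψ=arccos(-0.4582)=2.0468;  θ3=γ+ψ≈0.7854

θ₁ = 1.1347, θ₂ = 1.3094, θ₃ = 0.7854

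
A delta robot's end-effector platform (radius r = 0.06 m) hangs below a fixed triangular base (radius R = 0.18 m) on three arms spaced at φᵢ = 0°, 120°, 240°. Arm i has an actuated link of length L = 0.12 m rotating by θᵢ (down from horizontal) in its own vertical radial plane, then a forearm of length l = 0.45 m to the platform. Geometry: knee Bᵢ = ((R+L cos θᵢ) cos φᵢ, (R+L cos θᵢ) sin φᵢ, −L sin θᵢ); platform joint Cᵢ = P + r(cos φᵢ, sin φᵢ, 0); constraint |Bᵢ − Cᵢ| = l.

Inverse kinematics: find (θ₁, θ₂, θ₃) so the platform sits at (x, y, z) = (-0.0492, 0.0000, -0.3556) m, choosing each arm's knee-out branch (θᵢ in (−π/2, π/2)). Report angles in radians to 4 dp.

θ₁ = 0.0872, θ₂ = -0.3494, θ₃ = -0.3494

rotate P by −φ1: (-0.0492, 0.0000, -0.3556)
  e−x'=0.1692;  (l²−L²−(e−x')²−y'²−z²)/2L = 0.1376
  γ=atan2(-0.3556,0.1692)=-1.1267;  ψ=arccos(0.3494)=1.2139;  θ1=γ+ψ≈0.0872
rotate P by −φ2: (0.0246, 0.0426, -0.3556)
  A cos θ + B sin θ = C:  0.0954·cos θ + -0.3556·sin θ = 0.2114
  γ=atan2(-0.3556,0.0954)=-1.3087;  ψ=arccos(0.5741)=0.9592;  θ2=γ+ψ≈-0.3494
φ3=240.0° → target in arm frame (0.0246, -0.0426)
  A=0.0954, B=-0.3556, C=(l²−L²−A²−y'²−z²)/(2L)=0.2114
  √(A²+B²)=0.3682;  θ3 = -1.3087+0.9592 ≈ -0.3494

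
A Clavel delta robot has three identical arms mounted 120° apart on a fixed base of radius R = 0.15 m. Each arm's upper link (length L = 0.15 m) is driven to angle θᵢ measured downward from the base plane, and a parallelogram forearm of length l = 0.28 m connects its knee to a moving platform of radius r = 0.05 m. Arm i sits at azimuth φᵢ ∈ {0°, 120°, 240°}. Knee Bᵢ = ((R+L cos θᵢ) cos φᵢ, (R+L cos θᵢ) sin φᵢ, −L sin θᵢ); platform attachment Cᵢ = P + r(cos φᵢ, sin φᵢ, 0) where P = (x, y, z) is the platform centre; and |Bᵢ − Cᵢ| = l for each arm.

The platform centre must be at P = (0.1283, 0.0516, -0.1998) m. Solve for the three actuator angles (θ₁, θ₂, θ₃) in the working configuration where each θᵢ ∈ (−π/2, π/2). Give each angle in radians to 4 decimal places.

rotate P by −φ1: (0.1283, 0.0516, -0.1998)
  A cos θ + B sin θ = C:  -0.0283·cos θ + -0.1998·sin θ = 0.0417
  √(A²+B²)=0.2018;  θ1 = -1.7115+1.3625 ≈ -0.3490
arm 2 (φ=120.0°): x'=-0.0195, y'=-0.1369
  e−x'=0.1195;  (l²−L²−(e−x')²−y'²−z²)/2L = -0.0568
  γ=atan2(-0.1998,0.1195)=-1.0319;  ψ=arccos(-0.2439)=1.8172;  θ2=γ+ψ≈0.7853
arm 3 (φ=240.0°): x'=-0.1088, y'=0.0853
  e−x'=0.2088;  (l²−L²−(e−x')²−y'²−z²)/2L = -0.1164
  γ=atan2(-0.1998,0.2088)=-0.7633;  ψ=arccos(-0.4026)=1.9852;  θ3=γ+ψ≈1.2219

θ₁ = -0.3490, θ₂ = 0.7853, θ₃ = 1.2219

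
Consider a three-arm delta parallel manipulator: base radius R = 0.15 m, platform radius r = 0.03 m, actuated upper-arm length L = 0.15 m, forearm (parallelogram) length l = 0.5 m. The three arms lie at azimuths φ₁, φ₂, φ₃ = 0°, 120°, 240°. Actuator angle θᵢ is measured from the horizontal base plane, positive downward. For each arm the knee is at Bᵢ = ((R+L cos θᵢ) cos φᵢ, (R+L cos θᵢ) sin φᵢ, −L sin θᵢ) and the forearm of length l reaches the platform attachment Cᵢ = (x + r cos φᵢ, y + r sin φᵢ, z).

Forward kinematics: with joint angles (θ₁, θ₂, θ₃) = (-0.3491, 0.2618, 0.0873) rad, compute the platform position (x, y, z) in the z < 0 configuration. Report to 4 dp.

φ1=0.0°: virtual centre (0.2610, 0.0000, 0.0513), radius l
arm 2 at φ=120.0°: (R−r)+L cos θ2 = 0.2649;  centre 2 = (-0.1324, 0.2294, -0.0388)
centre 3 = (0.2694·cos240.0°, 0.2694·sin240.0°, -0.0131) = (-0.1347, -0.2333, -0.0131)
eliminate P² terms by subtracting sphere 1 from 2 and 3
linear system: -0.7868x+0.4588y = 0.0009−-0.1803z; -0.7913x+-0.4667y = 0.0020−-0.1288z
det = 0.7302;  x = -0.0019+-0.1961z,  y = -0.0012+0.0566z
sphere 1 gives Az²+Bz+C=0 with A=1.0417, B=0.0003, C=-0.1783;  B²−4AC=0.7428;  roots -0.4139, 0.4135;  negative root z = -0.4139
x = 0.0793, y = -0.0246

(0.0793, -0.0246, -0.4139)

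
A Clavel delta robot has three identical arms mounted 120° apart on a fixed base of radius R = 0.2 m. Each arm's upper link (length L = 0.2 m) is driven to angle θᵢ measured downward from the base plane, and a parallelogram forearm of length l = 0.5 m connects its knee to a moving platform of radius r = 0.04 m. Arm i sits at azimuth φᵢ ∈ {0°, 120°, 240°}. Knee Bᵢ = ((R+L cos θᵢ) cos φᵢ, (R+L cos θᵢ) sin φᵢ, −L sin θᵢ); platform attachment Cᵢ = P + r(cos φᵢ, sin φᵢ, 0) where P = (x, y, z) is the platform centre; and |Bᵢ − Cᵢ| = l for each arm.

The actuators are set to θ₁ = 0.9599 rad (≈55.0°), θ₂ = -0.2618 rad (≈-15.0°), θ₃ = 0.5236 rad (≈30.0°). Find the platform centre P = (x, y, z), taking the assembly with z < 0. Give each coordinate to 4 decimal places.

φ1=0.0°: virtual centre (0.2747, 0.0000, -0.1638), radius l
arm 2 at φ=120.0°: (R−r)+L cos θ2 = 0.3532;  O2 = (-0.1766, 0.3059, 0.0518)
arm 3 at φ=240.0°: (R−r)+L cos θ3 = 0.3332;  O3 = (-0.1666, -0.2886, -0.1000)
eliminate P² terms by subtracting sphere 1 from 2 and 3
plane₁₂: -0.9026x+0.6117y+0.4312z = 0.0251
det = 1.0609;  x = -0.0245+0.3082z,  y = 0.0050+-0.2501z
into |P−O₁|² = l²: 1.1575z² + 0.1408z + -0.1336 = 0;  Δ = 0.6386;  z = -0.4060 or 0.2844 → z<0 root = -0.4060
x = -0.1496, y = 0.1065

(-0.1496, 0.1065, -0.4060)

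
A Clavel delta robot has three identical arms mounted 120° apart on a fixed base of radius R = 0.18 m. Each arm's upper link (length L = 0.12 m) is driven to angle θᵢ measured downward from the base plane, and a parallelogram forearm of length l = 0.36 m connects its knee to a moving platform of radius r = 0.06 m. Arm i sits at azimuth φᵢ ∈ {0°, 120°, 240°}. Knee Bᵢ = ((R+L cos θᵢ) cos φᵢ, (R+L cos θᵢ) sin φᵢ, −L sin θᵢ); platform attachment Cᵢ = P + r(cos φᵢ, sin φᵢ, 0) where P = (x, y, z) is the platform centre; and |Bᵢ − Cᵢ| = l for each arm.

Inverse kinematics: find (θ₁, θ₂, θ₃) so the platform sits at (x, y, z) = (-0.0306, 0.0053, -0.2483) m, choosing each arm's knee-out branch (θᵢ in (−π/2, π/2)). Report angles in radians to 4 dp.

rotate P by −φ1: (-0.0306, 0.0053, -0.2483)
  A cos θ + B sin θ = C:  0.1506·cos θ + -0.2483·sin θ = 0.1285
  θ1 = atan2(B,A) + arccos(C/0.2904) = 0.0869
φ2=120.0° → target in arm frame (0.0199, 0.0239)
  A=0.1001, B=-0.2483, C=(l²−L²−A²−y'²−z²)/(2L)=0.1790
  √(A²+B²)=0.2677;  θ2 = -1.1875+0.8385 ≈ -0.3490
arm 3 (φ=240.0°): x'=0.0107, y'=-0.0292
  A cos θ + B sin θ = C:  0.1093·cos θ + -0.2483·sin θ = 0.1698
  √(A²+B²)=0.2713;  θ3 = -1.1562+0.8945 ≈ -0.2617

θ₁ = 0.0869, θ₂ = -0.3490, θ₃ = -0.2617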